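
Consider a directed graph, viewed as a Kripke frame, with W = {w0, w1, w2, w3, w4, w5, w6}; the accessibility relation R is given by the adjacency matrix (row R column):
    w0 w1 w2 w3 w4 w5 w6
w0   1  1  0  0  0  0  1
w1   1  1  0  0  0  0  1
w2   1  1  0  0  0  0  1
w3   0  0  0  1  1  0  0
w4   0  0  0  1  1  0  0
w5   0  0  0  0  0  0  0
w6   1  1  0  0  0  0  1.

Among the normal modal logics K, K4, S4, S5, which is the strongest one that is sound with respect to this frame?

Transitive (axiom 4): yes — every two-step R-path is closed by a direct edge.
Reflexive (axiom T): no — w2 is not related to itself.
Euclidean (axiom 5): yes — any two successors of a common world are R-related.
So F validates K, K4; S4 would additionally require R to be reflexive. The strongest is K4.

K4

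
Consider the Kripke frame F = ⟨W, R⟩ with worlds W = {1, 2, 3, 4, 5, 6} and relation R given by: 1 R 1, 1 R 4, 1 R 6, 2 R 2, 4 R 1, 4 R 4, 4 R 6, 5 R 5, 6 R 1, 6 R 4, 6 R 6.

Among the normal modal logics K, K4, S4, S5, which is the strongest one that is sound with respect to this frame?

K4

Transitive (axiom 4): yes — every two-step R-path is closed by a direct edge.
Reflexive (axiom T): no — 3 is not related to itself.
Euclidean (axiom 5): yes — any two successors of a common world are R-related.
So F validates K, K4; S4 would additionally require R to be reflexive. The strongest is K4.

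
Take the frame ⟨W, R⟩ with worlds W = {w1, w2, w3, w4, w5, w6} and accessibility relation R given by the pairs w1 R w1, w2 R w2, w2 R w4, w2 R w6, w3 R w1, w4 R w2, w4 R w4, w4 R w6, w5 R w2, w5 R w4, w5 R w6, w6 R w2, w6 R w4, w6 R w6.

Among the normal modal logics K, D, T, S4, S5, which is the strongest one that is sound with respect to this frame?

Serial (axiom D): yes — every world has a successor (e.g. w1 R w1).
Reflexive (axiom T): no — w3 is not related to itself.
Transitive (axiom 4): yes — every two-step R-path is closed by a direct edge.
Euclidean (axiom 5): yes — any two successors of a common world are R-related.
So F validates K, D; T would additionally require R to be reflexive. The strongest is D.

D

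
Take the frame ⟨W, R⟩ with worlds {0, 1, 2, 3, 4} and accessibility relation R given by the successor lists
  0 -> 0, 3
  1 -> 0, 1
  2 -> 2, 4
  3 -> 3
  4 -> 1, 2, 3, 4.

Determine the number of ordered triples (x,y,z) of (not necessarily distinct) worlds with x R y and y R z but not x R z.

4

Enumerating: (1,0,3), (2,4,1), (2,4,3), (4,1,0).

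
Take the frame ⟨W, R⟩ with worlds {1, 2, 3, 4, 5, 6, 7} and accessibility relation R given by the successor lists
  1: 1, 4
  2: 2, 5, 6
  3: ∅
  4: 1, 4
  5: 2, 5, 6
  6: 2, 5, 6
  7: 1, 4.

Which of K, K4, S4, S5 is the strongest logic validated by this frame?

K4

Transitive (axiom 4): yes — every two-step R-path is closed by a direct edge.
Reflexive (axiom T): no — 3 is not related to itself.
Euclidean (axiom 5): yes — any two successors of a common world are R-related.
So F validates K, K4; S4 would additionally require R to be reflexive. The strongest is K4.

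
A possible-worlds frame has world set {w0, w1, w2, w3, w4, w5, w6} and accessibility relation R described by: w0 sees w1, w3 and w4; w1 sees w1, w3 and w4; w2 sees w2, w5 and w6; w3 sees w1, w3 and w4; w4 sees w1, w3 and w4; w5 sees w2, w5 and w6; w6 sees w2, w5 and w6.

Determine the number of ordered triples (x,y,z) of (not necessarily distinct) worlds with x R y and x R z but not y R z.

R is Euclidean; there are no such tuples.

0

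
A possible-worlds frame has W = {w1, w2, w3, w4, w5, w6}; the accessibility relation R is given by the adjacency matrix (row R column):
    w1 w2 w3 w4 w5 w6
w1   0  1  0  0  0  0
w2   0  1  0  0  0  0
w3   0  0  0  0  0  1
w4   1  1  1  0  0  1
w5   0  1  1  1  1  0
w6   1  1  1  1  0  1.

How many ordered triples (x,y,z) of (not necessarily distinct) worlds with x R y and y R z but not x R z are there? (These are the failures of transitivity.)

8

Enumerating: (w3,w6,w1), (w3,w6,w2), (w3,w6,w3), (w3,w6,w4), (w4,w6,w4), (w5,w3,w6), (w5,w4,w1), (w5,w4,w6).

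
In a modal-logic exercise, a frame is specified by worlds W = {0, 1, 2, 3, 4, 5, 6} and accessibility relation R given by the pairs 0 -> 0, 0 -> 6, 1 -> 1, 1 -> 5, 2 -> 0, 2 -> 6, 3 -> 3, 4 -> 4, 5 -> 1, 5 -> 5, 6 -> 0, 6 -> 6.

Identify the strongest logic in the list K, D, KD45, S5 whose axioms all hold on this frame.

Serial (axiom D): yes — every world has a successor (e.g. 0 R 0).
Euclidean (axiom 5): yes — any two successors of a common world are R-related.
Transitive (axiom 4): yes — every two-step R-path is closed by a direct edge.
Reflexive (axiom T): no — 2 is not related to itself.
So F validates K, D, KD45; S5 would additionally require R to be reflexive. The strongest is KD45.

KD45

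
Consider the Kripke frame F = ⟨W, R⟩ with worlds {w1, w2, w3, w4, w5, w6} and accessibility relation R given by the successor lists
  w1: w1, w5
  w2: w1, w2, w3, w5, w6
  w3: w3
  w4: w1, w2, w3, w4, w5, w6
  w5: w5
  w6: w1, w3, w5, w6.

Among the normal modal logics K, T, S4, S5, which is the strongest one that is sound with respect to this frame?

Reflexive (axiom T): yes — every world is R-related to itself.
Transitive (axiom 4): yes — every two-step R-path is closed by a direct edge.
Euclidean (axiom 5): no — w2 R w1 and w2 R w3, but not w1 R w3.
So F validates K, T, S4; S5 would additionally require R to be Euclidean. The strongest is S4.

S4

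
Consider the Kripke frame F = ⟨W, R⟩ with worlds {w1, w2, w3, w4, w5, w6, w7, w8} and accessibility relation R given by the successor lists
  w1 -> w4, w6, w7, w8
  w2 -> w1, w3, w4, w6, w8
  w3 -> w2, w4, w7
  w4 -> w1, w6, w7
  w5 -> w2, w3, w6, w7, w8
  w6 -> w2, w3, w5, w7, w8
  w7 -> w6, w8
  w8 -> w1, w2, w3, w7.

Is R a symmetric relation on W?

Symmetric: no — w1 R w6 but not w6 R w1.

No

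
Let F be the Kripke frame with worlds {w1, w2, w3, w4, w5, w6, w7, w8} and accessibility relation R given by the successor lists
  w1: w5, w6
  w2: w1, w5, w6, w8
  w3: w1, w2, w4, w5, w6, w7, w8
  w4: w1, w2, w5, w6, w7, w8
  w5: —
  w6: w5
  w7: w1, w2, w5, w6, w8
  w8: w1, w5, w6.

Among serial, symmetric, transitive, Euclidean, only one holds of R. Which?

Serial: no — w5 has no R-successor.
Symmetric: no — w1 R w5 but not w5 R w1.
Transitive: yes — every two-step R-path is closed by a direct edge.
Euclidean: no — w1 R w5 and w1 R w6, but not w5 R w6.
Only transitive holds.

transitive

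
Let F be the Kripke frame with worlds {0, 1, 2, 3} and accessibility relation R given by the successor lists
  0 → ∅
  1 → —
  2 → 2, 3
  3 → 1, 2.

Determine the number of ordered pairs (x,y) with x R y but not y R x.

Enumerating: (3,1).

1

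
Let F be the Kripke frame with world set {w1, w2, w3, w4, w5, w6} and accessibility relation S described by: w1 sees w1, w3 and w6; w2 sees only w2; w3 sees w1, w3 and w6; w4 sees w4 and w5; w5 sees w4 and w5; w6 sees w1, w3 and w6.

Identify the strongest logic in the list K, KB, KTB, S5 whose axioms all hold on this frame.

S5

Symmetric (axiom B): yes — every pair in S has its reverse in S.
Reflexive (axiom T): yes — every world is S-related to itself.
Euclidean (axiom 5): yes — any two successors of a common world are S-related.
So F validates K, KB, KTB, S5. The strongest is S5.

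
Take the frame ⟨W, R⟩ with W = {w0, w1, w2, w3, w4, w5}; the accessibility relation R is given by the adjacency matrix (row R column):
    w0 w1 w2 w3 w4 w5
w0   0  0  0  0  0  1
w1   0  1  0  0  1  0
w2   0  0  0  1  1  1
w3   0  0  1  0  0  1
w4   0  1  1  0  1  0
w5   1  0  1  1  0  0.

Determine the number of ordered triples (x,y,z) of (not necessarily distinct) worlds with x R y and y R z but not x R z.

Enumerating: (w0,w5,w0), (w0,w5,w2), (w0,w5,w3), (w1,w4,w2), (w2,w3,w2), (w2,w4,w1), (w2,w4,w2), (w2,w5,w0), (w2,w5,w2), (w3,w2,w3), (w3,w2,w4), (w3,w5,w0), … and 7 more.
Total: 19.

19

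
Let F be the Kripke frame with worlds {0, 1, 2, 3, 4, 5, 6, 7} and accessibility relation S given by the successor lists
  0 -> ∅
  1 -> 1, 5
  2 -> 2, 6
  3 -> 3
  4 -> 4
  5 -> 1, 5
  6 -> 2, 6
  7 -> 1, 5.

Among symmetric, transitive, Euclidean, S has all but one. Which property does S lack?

Symmetric: no — 7 S 1 but not 1 S 7.
Transitive: yes — every two-step S-path is closed by a direct edge.
Euclidean: yes — any two successors of a common world are S-related.
Only symmetric fails.

symmetric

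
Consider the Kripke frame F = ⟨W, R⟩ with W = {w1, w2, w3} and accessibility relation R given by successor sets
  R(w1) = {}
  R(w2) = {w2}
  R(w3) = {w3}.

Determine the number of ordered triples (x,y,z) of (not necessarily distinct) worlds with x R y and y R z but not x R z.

R is transitive; there are no such tuples.

0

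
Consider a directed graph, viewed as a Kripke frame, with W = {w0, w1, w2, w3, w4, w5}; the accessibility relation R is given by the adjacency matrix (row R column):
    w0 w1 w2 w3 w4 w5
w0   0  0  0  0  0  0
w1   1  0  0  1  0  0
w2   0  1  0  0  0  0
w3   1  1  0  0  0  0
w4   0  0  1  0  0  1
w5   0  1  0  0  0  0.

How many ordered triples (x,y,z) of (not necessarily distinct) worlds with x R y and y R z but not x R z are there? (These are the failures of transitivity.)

Enumerating: (w1,w3,w1), (w2,w1,w0), (w2,w1,w3), (w3,w1,w3), (w4,w2,w1), (w4,w5,w1), (w5,w1,w0), (w5,w1,w3).

8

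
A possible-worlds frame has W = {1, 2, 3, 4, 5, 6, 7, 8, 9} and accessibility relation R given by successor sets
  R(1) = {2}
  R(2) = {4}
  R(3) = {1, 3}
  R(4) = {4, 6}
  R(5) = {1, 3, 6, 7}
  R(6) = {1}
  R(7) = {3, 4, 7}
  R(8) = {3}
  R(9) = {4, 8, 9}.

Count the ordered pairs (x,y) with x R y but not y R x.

Enumerating: (1,2), (2,4), (3,1), (4,6), (5,1), (5,3), (5,6), (5,7), (6,1), (7,3), (7,4), (8,3), (9,4), (9,8).

14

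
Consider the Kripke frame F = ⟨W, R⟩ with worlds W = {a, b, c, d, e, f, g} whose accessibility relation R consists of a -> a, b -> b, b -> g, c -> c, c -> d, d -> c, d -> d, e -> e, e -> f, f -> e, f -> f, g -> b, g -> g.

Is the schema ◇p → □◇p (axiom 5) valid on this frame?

Yes

Axiom 5 corresponds to the accessibility relation being Euclidean.
Euclidean: yes — any two successors of a common world are R-related.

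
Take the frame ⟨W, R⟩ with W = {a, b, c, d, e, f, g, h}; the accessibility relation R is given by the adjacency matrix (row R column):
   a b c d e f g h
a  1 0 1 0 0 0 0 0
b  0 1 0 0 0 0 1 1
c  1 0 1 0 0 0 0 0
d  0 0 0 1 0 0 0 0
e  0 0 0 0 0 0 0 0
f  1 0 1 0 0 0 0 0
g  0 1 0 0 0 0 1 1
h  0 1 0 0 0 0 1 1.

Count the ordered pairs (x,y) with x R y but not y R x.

2

Enumerating: (f,a), (f,c).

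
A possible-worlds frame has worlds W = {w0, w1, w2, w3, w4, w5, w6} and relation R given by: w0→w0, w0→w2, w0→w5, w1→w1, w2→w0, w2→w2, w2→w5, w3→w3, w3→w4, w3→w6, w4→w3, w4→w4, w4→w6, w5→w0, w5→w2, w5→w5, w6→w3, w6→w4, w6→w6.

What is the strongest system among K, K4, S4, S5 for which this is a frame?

Transitive (axiom 4): yes — every two-step R-path is closed by a direct edge.
Reflexive (axiom T): yes — every world is R-related to itself.
Euclidean (axiom 5): yes — any two successors of a common world are R-related.
So F validates K, K4, S4, S5. The strongest is S5.

S5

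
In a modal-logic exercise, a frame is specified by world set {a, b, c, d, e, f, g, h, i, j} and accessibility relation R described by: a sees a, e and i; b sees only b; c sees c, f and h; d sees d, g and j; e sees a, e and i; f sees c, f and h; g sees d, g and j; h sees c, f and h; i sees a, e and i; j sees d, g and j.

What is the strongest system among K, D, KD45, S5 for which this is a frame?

S5

Serial (axiom D): yes — every world has a successor (e.g. a R a).
Euclidean (axiom 5): yes — any two successors of a common world are R-related.
Transitive (axiom 4): yes — every two-step R-path is closed by a direct edge.
Reflexive (axiom T): yes — every world is R-related to itself.
So F validates K, D, KD45, S5. The strongest is S5.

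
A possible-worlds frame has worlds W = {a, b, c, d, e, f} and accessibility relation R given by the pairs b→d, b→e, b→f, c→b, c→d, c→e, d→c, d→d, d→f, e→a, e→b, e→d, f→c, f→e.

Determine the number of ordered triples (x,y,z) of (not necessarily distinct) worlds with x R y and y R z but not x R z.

20

Enumerating: (b,d,c), (b,e,a), (b,e,b), (b,f,c), (c,b,f), (c,d,c), (c,d,f), (c,e,a), (d,c,b), (d,c,e), (d,f,e), (e,b,e), … and 8 more.
Total: 20.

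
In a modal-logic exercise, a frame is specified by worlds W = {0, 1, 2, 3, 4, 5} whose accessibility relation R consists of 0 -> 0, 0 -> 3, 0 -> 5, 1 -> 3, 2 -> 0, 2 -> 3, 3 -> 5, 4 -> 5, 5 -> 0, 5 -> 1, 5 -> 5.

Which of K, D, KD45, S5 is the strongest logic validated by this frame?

Serial (axiom D): yes — every world has a successor (e.g. 0 R 0).
Euclidean (axiom 5): no — 0 R 5 and 0 R 3, but not 5 R 3.
Transitive (axiom 4): no — 0 R 5 and 5 R 1, but not 0 R 1.
Reflexive (axiom T): no — 1 is not related to itself.
So F validates K, D; KD45 would additionally require R to be Euclidean and transitive. The strongest is D.

D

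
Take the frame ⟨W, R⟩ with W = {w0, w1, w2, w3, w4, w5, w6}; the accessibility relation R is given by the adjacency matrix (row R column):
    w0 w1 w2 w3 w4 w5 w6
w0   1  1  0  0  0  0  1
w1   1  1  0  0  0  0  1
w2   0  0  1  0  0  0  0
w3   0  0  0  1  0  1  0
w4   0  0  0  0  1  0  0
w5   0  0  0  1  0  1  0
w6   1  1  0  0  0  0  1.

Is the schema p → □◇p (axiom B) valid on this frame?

Axiom B corresponds to the accessibility relation being symmetric.
Symmetric: yes — every pair in R has its reverse in R.

Yes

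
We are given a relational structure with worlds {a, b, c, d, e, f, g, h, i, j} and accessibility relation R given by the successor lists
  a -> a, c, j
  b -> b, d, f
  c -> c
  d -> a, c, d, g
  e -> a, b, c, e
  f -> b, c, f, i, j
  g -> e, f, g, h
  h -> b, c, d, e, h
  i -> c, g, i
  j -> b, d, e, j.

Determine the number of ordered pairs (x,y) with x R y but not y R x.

24

Enumerating: (a,c), (a,j), (b,d), (d,a), (d,c), (d,g), (e,a), (e,b), (e,c), (f,c), (f,i), (f,j), … and 12 more.
Total: 24.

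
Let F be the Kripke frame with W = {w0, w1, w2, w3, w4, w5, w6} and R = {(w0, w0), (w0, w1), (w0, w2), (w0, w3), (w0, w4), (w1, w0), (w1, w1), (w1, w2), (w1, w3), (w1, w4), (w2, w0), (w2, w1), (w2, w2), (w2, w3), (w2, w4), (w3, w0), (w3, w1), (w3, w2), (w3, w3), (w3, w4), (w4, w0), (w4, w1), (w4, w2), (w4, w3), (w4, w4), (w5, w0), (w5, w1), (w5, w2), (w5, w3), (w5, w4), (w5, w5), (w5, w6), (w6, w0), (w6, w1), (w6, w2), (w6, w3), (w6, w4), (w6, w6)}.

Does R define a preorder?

Reflexive: yes — every world is R-related to itself.
Transitive: yes — every two-step R-path is closed by a direct edge.
So R is a preorder.

Yes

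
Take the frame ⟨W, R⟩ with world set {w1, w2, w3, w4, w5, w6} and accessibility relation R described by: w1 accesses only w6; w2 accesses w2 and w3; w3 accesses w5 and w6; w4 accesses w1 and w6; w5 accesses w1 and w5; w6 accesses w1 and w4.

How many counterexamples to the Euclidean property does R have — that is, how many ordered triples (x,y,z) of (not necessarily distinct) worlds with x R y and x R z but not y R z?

13

Enumerating: (w1,w6,w6), (w2,w3,w2), (w2,w3,w3), (w3,w5,w6), (w3,w6,w5), (w3,w6,w6), (w4,w1,w1), (w4,w6,w6), (w5,w1,w1), (w5,w1,w5), (w6,w1,w1), (w6,w1,w4), (w6,w4,w4).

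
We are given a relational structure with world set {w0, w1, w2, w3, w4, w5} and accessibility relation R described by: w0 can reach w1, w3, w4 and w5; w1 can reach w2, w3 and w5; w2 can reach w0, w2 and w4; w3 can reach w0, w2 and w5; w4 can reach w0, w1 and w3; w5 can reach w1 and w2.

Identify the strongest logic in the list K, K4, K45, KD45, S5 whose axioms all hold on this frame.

Transitive (axiom 4): no — w0 R w1 and w1 R w2, but not w0 R w2.
Euclidean (axiom 5): no — w0 R w1 and w0 R w4, but not w1 R w4.
Serial (axiom D): yes — every world has a successor (e.g. w0 R w1).
Reflexive (axiom T): no — w0 is not related to itself.
So F validates K; K4 would additionally require R to be transitive. The strongest is K.

K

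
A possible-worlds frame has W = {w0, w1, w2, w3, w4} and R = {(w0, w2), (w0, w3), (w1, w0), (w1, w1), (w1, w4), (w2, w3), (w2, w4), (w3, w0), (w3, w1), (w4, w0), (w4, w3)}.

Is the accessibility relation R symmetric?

Symmetric: no — w0 R w2 but not w2 R w0.

No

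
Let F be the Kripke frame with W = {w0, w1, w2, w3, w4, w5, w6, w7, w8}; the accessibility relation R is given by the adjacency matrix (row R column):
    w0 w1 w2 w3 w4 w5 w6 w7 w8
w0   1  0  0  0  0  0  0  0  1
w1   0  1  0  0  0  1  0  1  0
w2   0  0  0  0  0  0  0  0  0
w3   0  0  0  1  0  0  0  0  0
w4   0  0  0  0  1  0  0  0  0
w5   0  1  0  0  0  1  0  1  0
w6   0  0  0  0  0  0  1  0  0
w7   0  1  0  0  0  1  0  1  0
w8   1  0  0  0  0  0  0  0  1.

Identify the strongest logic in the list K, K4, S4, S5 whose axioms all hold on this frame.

K4

Transitive (axiom 4): yes — every two-step R-path is closed by a direct edge.
Reflexive (axiom T): no — w2 is not related to itself.
Euclidean (axiom 5): yes — any two successors of a common world are R-related.
So F validates K, K4; S4 would additionally require R to be reflexive. The strongest is K4.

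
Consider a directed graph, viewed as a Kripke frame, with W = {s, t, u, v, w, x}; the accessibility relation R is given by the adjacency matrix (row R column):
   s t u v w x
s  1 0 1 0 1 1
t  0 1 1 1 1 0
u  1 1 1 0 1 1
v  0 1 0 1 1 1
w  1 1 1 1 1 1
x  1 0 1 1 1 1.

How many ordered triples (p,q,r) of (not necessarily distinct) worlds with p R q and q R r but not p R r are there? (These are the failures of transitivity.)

Enumerating: (s,u,t), (s,w,t), (s,w,v), (s,x,v), (t,u,s), (t,u,x), (t,v,x), (t,w,s), (t,w,x), (u,t,v), (u,w,v), (u,x,v), … and 8 more.
Total: 20.

20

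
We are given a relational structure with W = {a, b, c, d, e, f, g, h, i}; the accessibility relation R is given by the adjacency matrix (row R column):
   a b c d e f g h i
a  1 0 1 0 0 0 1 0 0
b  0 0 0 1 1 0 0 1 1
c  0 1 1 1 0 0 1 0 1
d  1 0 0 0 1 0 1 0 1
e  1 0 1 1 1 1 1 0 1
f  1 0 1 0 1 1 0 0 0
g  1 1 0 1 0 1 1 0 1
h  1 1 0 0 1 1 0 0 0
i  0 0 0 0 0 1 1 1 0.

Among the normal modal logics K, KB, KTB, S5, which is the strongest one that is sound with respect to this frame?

K

Symmetric (axiom B): no — a R c but not c R a.
Reflexive (axiom T): no — b is not related to itself.
Euclidean (axiom 5): no — a R g and a R c, but not g R c.
So F validates K; KB would additionally require R to be symmetric. The strongest is K.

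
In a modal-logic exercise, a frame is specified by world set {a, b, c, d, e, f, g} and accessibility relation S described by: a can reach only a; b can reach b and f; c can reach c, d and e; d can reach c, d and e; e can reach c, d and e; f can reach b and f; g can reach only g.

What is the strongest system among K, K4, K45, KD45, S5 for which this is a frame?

S5

Transitive (axiom 4): yes — every two-step S-path is closed by a direct edge.
Euclidean (axiom 5): yes — any two successors of a common world are S-related.
Serial (axiom D): yes — every world has a successor (e.g. a S a).
Reflexive (axiom T): yes — every world is S-related to itself.
So F validates K, K4, K45, KD45, S5. The strongest is S5.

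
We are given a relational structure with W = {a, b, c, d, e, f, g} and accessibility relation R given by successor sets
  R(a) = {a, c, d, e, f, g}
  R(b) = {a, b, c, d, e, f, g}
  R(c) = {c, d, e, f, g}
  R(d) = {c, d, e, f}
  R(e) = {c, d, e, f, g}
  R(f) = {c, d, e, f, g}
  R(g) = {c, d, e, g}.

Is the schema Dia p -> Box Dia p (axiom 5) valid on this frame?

No

Axiom 5 corresponds to the accessibility relation being Euclidean.
Euclidean: no — a R d and a R g, but not d R g.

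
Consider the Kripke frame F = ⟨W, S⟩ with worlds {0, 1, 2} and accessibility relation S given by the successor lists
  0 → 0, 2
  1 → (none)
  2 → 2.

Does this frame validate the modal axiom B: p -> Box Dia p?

No

By correspondence theory, B is valid on a frame iff S is symmetric.
Symmetric: no — 0 S 2 but not 2 S 0.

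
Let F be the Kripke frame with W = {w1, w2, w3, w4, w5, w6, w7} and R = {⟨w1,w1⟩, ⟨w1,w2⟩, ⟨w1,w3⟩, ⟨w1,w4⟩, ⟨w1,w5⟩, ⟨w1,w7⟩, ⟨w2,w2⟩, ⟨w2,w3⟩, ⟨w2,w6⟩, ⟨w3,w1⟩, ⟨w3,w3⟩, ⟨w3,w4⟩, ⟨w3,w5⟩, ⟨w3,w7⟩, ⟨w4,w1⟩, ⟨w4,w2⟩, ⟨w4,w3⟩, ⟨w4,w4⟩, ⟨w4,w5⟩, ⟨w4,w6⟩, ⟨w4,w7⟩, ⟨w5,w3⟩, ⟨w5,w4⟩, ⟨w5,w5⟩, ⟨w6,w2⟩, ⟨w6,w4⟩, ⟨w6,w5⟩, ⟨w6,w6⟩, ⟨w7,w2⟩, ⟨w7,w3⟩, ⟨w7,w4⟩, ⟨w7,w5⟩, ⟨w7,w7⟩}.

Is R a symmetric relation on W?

No

Symmetric: no — w1 R w2 but not w2 R w1.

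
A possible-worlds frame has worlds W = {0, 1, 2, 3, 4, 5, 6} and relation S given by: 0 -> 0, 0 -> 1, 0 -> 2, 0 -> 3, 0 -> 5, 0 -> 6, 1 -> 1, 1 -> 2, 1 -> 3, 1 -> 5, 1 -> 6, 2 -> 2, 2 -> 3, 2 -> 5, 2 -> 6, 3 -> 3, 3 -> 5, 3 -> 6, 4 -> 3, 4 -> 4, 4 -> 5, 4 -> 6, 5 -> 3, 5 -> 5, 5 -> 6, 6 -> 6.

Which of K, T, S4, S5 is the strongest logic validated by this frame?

S4

Reflexive (axiom T): yes — every world is S-related to itself.
Transitive (axiom 4): yes — every two-step S-path is closed by a direct edge.
Euclidean (axiom 5): no — 0 S 2 and 0 S 1, but not 2 S 1.
So F validates K, T, S4; S5 would additionally require S to be Euclidean. The strongest is S4.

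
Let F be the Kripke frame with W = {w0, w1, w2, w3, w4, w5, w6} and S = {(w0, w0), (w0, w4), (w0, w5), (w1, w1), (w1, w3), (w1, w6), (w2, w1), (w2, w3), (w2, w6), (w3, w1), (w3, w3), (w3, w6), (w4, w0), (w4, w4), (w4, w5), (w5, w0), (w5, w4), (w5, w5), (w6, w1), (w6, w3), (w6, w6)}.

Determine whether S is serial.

Yes

Serial: yes — every world has a successor (e.g. w0 S w0).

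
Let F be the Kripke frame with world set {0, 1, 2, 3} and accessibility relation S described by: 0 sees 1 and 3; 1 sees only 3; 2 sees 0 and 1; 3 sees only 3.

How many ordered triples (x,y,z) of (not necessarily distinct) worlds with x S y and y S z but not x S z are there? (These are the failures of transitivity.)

2

Enumerating: (2,0,3), (2,1,3).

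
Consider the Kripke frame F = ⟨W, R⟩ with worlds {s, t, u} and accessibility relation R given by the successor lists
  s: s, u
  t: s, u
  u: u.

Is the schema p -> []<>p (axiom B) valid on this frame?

No

Axiom B corresponds to the accessibility relation being symmetric.
Symmetric: no — s R u but not u R s.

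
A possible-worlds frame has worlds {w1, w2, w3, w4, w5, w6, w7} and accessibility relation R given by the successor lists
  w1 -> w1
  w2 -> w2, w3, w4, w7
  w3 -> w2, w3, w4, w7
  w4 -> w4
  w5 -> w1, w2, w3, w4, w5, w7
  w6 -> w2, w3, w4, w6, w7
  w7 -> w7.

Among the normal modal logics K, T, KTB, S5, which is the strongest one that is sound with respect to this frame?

Reflexive (axiom T): yes — every world is R-related to itself.
Symmetric (axiom B): no — w2 R w4 but not w4 R w2.
Euclidean (axiom 5): no — w2 R w4 and w2 R w3, but not w4 R w3.
So F validates K, T; KTB would additionally require R to be symmetric. The strongest is T.

T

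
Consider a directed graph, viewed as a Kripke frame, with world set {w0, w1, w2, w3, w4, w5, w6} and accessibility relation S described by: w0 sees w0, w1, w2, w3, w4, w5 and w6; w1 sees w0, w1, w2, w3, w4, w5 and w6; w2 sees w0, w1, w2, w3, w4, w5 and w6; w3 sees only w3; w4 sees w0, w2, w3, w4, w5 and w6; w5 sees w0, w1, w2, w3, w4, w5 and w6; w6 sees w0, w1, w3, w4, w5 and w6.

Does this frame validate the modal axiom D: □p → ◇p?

The schema D characterises exactly the serial frames.
Serial: yes — every world has a successor (e.g. w0 S w0).

Yes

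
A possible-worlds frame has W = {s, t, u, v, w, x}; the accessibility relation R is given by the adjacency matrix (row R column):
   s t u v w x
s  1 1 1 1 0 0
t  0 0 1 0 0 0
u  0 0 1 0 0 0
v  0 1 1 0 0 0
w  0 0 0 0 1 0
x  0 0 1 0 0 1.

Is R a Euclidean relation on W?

Euclidean: no — s R t and s R v, but not t R v.

No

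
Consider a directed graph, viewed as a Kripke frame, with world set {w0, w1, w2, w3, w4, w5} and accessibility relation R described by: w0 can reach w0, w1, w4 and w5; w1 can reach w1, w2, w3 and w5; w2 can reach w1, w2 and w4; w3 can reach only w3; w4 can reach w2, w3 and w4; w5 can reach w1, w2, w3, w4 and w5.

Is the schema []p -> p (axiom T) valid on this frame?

Yes

Axiom T corresponds to the accessibility relation being reflexive.
Reflexive: yes — every world is R-related to itself.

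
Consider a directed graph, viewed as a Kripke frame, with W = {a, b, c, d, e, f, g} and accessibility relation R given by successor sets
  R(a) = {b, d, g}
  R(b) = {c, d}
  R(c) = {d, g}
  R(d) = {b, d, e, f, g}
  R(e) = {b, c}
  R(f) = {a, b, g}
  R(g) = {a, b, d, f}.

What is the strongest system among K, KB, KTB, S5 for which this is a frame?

K

Symmetric (axiom B): no — a R b but not b R a.
Reflexive (axiom T): no — a is not related to itself.
Euclidean (axiom 5): no — a R b and a R g, but not b R g.
So F validates K; KB would additionally require R to be symmetric. The strongest is K.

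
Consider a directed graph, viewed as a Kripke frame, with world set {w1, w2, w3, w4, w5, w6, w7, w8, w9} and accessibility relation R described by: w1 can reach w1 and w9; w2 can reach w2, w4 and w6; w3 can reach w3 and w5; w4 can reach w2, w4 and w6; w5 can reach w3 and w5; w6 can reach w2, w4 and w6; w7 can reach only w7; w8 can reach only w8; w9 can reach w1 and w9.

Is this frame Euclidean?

Euclidean: yes — any two successors of a common world are R-related.

Yes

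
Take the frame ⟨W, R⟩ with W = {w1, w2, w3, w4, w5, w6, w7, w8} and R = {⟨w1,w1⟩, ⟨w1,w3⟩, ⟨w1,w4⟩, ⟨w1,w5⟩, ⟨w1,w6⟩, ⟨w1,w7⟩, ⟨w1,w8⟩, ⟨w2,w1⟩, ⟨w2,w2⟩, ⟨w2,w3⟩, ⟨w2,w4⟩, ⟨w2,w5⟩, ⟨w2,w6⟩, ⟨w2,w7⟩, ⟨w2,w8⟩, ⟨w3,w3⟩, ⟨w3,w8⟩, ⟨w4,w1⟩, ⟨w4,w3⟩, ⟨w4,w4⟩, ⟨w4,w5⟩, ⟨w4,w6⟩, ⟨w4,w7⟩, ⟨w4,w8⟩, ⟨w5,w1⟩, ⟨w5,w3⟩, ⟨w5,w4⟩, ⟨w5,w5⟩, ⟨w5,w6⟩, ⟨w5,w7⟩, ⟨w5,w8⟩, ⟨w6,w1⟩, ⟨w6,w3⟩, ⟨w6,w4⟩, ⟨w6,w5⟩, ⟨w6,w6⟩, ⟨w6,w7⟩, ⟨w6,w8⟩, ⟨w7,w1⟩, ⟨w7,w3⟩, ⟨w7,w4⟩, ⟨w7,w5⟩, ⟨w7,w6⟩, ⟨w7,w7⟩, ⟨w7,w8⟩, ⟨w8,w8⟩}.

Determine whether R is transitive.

Transitive: yes — every two-step R-path is closed by a direct edge.

Yes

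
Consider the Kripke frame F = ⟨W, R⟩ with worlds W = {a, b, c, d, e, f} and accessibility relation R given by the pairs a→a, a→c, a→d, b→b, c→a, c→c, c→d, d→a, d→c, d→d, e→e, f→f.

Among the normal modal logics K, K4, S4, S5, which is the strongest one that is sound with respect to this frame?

Transitive (axiom 4): yes — every two-step R-path is closed by a direct edge.
Reflexive (axiom T): yes — every world is R-related to itself.
Euclidean (axiom 5): yes — any two successors of a common world are R-related.
So F validates K, K4, S4, S5. The strongest is S5.

S5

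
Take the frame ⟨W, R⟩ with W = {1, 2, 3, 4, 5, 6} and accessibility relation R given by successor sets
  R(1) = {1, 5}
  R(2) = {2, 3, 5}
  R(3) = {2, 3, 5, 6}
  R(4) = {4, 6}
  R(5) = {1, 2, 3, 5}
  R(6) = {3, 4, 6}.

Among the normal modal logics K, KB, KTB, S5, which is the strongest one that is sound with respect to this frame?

Symmetric (axiom B): yes — every pair in R has its reverse in R.
Reflexive (axiom T): yes — every world is R-related to itself.
Euclidean (axiom 5): no — 3 R 2 and 3 R 6, but not 2 R 6.
So F validates K, KB, KTB; S5 would additionally require R to be Euclidean. The strongest is KTB.

KTB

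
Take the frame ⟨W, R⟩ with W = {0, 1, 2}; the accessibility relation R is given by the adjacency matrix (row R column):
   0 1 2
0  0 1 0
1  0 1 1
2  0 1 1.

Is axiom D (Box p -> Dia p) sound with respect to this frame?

The schema D characterises exactly the serial frames.
Serial: yes — every world has a successor (e.g. 0 R 1).

Yes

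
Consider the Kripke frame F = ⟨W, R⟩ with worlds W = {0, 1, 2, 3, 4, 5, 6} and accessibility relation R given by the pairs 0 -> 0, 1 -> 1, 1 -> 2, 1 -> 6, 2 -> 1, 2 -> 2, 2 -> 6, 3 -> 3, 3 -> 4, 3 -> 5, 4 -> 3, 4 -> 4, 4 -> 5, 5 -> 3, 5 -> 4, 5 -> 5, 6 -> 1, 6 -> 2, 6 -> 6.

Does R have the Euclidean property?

Yes

Euclidean: yes — any two successors of a common world are R-related.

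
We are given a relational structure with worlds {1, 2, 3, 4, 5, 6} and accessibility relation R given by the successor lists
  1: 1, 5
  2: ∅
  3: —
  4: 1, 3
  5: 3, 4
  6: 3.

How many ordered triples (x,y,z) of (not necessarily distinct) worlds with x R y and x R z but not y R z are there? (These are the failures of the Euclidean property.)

9

Enumerating: (1,5,1), (1,5,5), (4,1,3), (4,3,1), (4,3,3), (5,3,3), (5,3,4), (5,4,4), (6,3,3).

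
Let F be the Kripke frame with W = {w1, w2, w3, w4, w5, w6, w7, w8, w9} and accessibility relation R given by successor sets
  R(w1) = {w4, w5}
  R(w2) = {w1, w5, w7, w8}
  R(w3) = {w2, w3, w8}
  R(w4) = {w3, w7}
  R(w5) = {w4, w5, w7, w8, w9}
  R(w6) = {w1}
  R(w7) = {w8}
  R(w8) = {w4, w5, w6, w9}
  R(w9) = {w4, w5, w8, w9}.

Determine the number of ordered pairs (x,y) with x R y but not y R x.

Enumerating: (w1,w4), (w1,w5), (w2,w1), (w2,w5), (w2,w7), (w2,w8), (w3,w2), (w3,w8), (w4,w3), (w4,w7), (w5,w4), (w5,w7), (w6,w1), (w7,w8), (w8,w4), (w8,w6), (w9,w4).

17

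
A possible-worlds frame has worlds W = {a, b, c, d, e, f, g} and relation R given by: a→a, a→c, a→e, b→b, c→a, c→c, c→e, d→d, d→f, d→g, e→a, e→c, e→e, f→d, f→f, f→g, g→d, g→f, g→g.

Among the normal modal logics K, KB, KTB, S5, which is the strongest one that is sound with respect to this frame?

S5

Symmetric (axiom B): yes — every pair in R has its reverse in R.
Reflexive (axiom T): yes — every world is R-related to itself.
Euclidean (axiom 5): yes — any two successors of a common world are R-related.
So F validates K, KB, KTB, S5. The strongest is S5.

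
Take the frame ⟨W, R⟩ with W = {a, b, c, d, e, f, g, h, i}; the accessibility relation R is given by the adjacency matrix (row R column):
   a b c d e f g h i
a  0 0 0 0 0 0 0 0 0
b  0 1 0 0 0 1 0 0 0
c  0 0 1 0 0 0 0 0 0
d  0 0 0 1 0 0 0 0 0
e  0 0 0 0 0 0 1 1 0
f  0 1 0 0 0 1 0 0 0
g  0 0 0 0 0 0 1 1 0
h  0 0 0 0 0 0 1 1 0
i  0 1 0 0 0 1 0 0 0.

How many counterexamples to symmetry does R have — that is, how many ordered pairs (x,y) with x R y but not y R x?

Enumerating: (e,g), (e,h), (i,b), (i,f).

4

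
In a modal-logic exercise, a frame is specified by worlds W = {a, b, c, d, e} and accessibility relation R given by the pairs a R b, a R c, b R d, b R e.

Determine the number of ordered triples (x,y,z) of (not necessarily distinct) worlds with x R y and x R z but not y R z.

8

Enumerating: (a,b,b), (a,b,c), (a,c,b), (a,c,c), (b,d,d), (b,d,e), (b,e,d), (b,e,e).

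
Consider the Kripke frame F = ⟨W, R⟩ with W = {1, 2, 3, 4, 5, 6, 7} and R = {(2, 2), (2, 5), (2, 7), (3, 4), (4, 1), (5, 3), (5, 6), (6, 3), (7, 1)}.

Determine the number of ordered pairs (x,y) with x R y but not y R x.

Enumerating: (2,5), (2,7), (3,4), (4,1), (5,3), (5,6), (6,3), (7,1).

8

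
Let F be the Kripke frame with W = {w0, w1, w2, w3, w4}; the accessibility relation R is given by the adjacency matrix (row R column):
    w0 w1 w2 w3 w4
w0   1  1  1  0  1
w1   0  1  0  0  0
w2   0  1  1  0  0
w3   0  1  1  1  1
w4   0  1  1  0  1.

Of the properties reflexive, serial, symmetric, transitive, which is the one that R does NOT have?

Reflexive: yes — every world is R-related to itself.
Serial: yes — every world has a successor (e.g. w0 R w0).
Symmetric: no — w0 R w1 but not w1 R w0.
Transitive: yes — every two-step R-path is closed by a direct edge.
Only symmetric fails.

symmetric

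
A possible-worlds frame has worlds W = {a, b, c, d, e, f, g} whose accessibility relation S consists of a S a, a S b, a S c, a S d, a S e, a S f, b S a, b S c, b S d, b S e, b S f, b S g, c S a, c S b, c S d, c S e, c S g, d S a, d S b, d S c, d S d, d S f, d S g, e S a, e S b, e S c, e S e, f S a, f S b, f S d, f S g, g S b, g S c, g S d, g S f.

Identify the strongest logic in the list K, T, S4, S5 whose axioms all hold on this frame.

K

Reflexive (axiom T): no — b is not related to itself.
Transitive (axiom 4): no — a S b and b S g, but not a S g.
Euclidean (axiom 5): no — a S c and a S f, but not c S f.
So F validates K; T would additionally require S to be reflexive. The strongest is K.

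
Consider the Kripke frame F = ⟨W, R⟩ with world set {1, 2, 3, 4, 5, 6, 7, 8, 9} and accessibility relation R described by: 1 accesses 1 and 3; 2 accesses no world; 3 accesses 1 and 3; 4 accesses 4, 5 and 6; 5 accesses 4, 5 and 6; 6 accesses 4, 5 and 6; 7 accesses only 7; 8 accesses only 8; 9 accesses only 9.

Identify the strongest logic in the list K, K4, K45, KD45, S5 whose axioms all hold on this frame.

K45

Transitive (axiom 4): yes — every two-step R-path is closed by a direct edge.
Euclidean (axiom 5): yes — any two successors of a common world are R-related.
Serial (axiom D): no — 2 has no R-successor.
Reflexive (axiom T): no — 2 is not related to itself.
So F validates K, K4, K45; KD45 would additionally require R to be serial. The strongest is K45.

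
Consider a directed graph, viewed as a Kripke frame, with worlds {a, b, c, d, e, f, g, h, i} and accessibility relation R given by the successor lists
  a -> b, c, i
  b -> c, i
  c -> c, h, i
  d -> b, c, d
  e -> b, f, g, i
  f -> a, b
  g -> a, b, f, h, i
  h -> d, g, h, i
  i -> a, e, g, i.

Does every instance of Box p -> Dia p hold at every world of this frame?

Yes

Axiom D corresponds to the accessibility relation being serial.
Serial: yes — every world has a successor (e.g. a R b).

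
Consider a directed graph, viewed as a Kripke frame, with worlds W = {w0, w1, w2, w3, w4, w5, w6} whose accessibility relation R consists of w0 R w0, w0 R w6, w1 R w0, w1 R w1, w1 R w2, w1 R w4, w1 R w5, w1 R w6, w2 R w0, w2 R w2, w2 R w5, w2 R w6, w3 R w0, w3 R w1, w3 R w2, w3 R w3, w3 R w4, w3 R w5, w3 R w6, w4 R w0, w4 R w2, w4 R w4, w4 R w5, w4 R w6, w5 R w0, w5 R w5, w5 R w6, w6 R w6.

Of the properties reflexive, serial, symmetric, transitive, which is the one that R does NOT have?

Reflexive: yes — every world is R-related to itself.
Serial: yes — every world has a successor (e.g. w0 R w0).
Symmetric: no — w0 R w6 but not w6 R w0.
Transitive: yes — every two-step R-path is closed by a direct edge.
Only symmetric fails.

symmetric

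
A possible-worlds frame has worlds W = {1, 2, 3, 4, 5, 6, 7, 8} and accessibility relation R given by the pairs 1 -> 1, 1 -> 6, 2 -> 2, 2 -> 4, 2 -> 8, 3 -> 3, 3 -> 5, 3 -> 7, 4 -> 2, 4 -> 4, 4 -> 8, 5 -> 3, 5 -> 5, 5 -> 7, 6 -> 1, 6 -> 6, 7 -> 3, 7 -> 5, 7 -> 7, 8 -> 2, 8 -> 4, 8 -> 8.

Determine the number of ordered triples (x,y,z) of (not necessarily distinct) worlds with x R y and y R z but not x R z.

R is transitive; there are no such tuples.

0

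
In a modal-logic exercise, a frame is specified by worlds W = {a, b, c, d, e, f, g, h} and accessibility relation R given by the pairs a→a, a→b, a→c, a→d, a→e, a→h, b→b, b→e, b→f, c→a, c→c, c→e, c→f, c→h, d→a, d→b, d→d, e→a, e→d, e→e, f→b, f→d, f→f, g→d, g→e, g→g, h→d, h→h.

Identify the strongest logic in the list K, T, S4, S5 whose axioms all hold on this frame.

T

Reflexive (axiom T): yes — every world is R-related to itself.
Transitive (axiom 4): no — a R b and b R f, but not a R f.
Euclidean (axiom 5): no — a R b and a R c, but not b R c.
So F validates K, T; S4 would additionally require R to be transitive. The strongest is T.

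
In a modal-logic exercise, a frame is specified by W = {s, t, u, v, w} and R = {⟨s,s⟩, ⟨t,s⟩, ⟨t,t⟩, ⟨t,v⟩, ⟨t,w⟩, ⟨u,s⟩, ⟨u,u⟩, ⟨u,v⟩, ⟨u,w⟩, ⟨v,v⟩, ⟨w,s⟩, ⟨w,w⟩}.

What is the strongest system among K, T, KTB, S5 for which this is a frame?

T

Reflexive (axiom T): yes — every world is R-related to itself.
Symmetric (axiom B): no — t R s but not s R t.
Euclidean (axiom 5): no — t R s and t R v, but not s R v.
So F validates K, T; KTB would additionally require R to be symmetric. The strongest is T.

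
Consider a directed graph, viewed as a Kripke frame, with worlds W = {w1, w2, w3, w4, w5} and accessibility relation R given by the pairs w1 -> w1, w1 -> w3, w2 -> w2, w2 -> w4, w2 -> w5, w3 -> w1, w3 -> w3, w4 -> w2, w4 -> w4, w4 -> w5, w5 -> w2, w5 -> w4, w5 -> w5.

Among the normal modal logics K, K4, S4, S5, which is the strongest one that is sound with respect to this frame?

S5

Transitive (axiom 4): yes — every two-step R-path is closed by a direct edge.
Reflexive (axiom T): yes — every world is R-related to itself.
Euclidean (axiom 5): yes — any two successors of a common world are R-related.
So F validates K, K4, S4, S5. The strongest is S5.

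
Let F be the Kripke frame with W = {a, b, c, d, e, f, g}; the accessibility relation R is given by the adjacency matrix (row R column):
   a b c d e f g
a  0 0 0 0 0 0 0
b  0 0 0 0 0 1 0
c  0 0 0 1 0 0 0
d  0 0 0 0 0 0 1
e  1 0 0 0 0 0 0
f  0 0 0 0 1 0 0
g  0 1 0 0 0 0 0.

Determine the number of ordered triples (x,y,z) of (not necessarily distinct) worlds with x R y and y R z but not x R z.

Enumerating: (b,f,e), (c,d,g), (d,g,b), (f,e,a), (g,b,f).

5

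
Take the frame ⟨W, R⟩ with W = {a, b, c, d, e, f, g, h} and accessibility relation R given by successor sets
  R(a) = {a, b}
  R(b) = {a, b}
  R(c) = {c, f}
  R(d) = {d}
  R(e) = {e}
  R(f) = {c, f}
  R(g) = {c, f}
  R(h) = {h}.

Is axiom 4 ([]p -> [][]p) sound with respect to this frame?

Axiom 4 corresponds to the accessibility relation being transitive.
Transitive: yes — every two-step R-path is closed by a direct edge.

Yes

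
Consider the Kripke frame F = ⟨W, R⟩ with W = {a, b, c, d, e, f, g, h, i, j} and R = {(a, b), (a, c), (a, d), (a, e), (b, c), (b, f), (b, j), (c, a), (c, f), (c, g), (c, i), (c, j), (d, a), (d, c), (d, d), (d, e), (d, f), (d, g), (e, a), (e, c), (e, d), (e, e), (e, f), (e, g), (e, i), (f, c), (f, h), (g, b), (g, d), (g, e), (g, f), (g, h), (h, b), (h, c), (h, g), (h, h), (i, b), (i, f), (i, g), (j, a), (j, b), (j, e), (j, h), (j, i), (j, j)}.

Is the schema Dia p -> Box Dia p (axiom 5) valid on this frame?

The schema 5 characterises exactly the Euclidean frames.
Euclidean: no — a R b and a R d, but not b R d.

No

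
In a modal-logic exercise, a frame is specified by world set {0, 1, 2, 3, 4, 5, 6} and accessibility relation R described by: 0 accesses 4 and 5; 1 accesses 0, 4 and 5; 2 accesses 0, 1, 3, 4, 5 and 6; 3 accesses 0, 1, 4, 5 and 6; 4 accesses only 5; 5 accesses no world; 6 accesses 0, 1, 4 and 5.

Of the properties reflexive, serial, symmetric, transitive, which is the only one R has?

transitive

Reflexive: no — 0 is not related to itself.
Serial: no — 5 has no R-successor.
Symmetric: no — 0 R 4 but not 4 R 0.
Transitive: yes — every two-step R-path is closed by a direct edge.
Only transitive holds.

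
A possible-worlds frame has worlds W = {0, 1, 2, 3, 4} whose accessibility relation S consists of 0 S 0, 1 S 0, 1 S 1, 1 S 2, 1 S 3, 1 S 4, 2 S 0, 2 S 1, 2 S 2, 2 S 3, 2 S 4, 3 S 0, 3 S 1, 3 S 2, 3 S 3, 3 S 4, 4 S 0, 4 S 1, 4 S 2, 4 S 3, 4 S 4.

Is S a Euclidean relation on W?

No

Euclidean: no — 1 S 0 and 1 S 2, but not 0 S 2.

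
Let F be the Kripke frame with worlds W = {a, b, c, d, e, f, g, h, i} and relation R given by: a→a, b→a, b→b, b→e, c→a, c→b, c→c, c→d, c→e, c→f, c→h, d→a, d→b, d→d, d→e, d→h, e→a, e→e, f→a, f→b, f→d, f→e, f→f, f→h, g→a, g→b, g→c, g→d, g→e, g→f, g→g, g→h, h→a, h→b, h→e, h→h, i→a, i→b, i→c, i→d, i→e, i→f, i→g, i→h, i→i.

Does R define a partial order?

Reflexive: yes — every world is R-related to itself.
Transitive: yes — every two-step R-path is closed by a direct edge.
Antisymmetric: yes — no distinct pair is related both ways.
So R is a partial order.

Yes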